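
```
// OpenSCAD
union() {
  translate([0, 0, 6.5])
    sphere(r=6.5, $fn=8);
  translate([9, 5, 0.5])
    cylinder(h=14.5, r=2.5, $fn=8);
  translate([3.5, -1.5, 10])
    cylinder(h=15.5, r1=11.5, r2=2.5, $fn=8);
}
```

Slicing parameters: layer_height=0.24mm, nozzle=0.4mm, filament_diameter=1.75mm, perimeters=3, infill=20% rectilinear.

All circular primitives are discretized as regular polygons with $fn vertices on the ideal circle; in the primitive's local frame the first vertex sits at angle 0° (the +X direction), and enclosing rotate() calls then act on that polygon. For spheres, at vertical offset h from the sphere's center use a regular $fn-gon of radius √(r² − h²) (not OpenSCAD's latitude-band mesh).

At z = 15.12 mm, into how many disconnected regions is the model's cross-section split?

1

At z = 15.12 mm: the sphere is absent (|z−center|=8.620 > r=6.5); the cylinder at (9, 5) is not intersected at this z (z outside [0.5, 15]); the cone at (3.5, -1.5) (r1=11.5→r2=2.5) has section circumradius 8.527 here — a regular 8-gon; Taking the union: only the cone at (3.5, -1.5) is present, so the union is just that shape — 1 connected region. The result has 1 disconnected region.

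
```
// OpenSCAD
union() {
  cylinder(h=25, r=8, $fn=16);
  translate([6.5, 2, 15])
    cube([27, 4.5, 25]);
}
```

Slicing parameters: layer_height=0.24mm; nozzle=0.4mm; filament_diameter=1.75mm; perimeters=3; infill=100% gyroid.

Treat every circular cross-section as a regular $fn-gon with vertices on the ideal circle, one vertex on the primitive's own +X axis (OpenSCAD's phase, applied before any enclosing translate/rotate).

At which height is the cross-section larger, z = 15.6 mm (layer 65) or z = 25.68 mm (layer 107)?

layer 65 (z = 15.6 mm)

Layer 65 (z = 15.6): the r=8 cylinder contributes a regular 16-gon of circumradius 8 (area = (16/2)·8.000²·sin(360°/16) = 195.93 mm²); the cube at (6.5, 2) (footprint 27×4.5) is included at this height (area 121.50 mm²); Merging all regions: the regions partially overlap — summed areas 317.43 mm² minus the doubly-counted overlap 1.65 mm² gives 315.78 mm² — area = 315.78 mm². So its area = 315.78 mm². Layer 107 (z = 25.68): the cylinder is not intersected at this z (z outside [0, 25]); the cube at (6.5, 2) is present — its section is the full 27×4.5 rectangle (area 121.50 mm²); Taking the union: only the 27×4.5 cube at (6.5, 2) is present, so the union is just that shape — area = 121.50 mm². So its area = 121.50 mm². Layer 65 is larger (315.78 vs 121.50 mm²).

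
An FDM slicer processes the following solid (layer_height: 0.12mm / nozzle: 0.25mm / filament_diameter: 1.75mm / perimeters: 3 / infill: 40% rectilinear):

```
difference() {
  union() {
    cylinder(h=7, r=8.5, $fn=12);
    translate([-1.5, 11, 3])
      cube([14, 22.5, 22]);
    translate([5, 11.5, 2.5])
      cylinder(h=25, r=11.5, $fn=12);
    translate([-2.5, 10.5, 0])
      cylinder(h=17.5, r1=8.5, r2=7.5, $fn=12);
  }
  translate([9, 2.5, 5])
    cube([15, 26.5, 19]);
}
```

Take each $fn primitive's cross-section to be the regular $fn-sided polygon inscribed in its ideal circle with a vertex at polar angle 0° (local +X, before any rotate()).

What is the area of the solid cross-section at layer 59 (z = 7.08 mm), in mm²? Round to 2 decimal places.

At z = 7.08 mm: the cylinder does not reach this height (z outside [0, 7]); the 14×22.5 cube at (-1.5, 11) contributes its full rectangle (area 315.00 mm²); the cylinder at (5, 11.5): section is a regular 12-gon, circumradius r=11.5 (area = (12/2)·11.500²·sin(360°/12) = 396.75 mm²); the cone at (-2.5, 10.5) (r1=8.5→r2=7.5) has section circumradius 8.095 here — a regular 12-gon (area = (12/2)·8.095²·sin(360°/12) = 196.61 mm²); Taking the union: the regions partially overlap — summed areas 908.36 mm² minus the doubly-counted overlap 293.81 mm² gives 614.55 mm² — area = 614.55 mm²; the 15×26.5 cube at (9, 2.5) contributes its full rectangle (area 397.50 mm²); After the difference (first − rest): starting from the result so far (614.55 mm²), the 15×26.5 cube at (9, 2.5) partially overlaps it — only the 135.63 mm² overlap (of its 397.50 mm²) is removed, clipping the outline — area = 478.92 mm². Overall, the cross-section is a single solid region. Net area = 478.92 mm².

478.92 mm²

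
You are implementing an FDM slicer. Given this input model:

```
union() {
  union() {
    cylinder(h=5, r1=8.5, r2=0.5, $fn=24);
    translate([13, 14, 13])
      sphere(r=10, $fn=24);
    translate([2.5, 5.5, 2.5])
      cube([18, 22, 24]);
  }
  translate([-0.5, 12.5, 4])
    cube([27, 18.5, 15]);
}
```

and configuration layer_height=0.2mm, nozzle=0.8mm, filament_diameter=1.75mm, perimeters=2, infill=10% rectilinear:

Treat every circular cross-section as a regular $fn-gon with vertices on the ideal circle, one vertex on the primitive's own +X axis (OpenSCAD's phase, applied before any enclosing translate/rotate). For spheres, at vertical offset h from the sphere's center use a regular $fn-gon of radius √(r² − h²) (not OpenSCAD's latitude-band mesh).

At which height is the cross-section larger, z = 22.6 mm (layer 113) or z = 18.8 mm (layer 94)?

layer 94 (z = 18.8 mm)

Layer 113 (z = 22.6): the cone is not intersected at this z (z outside [0, 5]); the r=10 sphere at (13, 14) contributes a regular 24-gon of circumradius √(10²−9.6²) = 2.800 (area = (24/2)·2.800²·sin(360°/24) = 24.35 mm²); the cube at (2.5, 5.5) (footprint 18×22) is included at this height (area 396.00 mm²); Merging all regions: the r=10 sphere at (13, 14) lies entirely inside the 18×22 cube at (2.5, 5.5), so the union is just the 18×22 cube at (2.5, 5.5) — area = 396.00 mm²; the cube at (-0.5, 12.5) does not reach this height (z outside [4, 19]); Merging all regions: only that combined region is present, so the union is just that shape — area = 396.00 mm². So its area = 396.00 mm². Layer 94 (z = 18.8): the cone does not reach this height (z outside [0, 5]); the r=10 sphere at (13, 14) contributes a regular 24-gon of circumradius √(10²−5.8²) = 8.146 (area = (24/2)·8.146²·sin(360°/24) = 206.10 mm²); the cube at (2.5, 5.5) is present — its section is the full 18×22 rectangle (area 396.00 mm²); Merging all regions: the regions partially overlap — summed areas 602.10 mm² minus the doubly-counted overlap 203.64 mm² gives 398.47 mm² — area = 398.47 mm²; the cube at (-0.5, 12.5) (footprint 27×18.5) is included at this height (area 499.50 mm²); Merging all regions: the regions partially overlap — summed areas 897.97 mm² minus the doubly-counted overlap 272.05 mm² gives 625.91 mm² — area = 625.91 mm². So its area = 625.91 mm². Layer 94 is larger (625.91 vs 396.00 mm²).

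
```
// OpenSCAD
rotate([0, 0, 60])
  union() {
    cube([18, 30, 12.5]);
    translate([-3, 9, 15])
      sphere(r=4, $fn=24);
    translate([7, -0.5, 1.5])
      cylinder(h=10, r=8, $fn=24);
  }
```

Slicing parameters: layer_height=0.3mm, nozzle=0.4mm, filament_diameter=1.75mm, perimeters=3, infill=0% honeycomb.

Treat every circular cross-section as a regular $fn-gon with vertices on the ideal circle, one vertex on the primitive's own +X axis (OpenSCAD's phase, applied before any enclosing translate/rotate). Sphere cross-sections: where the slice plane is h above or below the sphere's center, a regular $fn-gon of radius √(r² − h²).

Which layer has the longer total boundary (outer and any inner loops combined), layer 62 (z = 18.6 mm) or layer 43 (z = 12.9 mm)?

layer 43 (z = 12.9 mm)

Layer 62 (z = 18.6): the cube is not intersected at this z (z outside [0, 12.5]); the r=4 sphere at (-3, 9) slices to a regular 24-gon of circumradius 1.744 (√(r²−h²) with h=3.6 from center) (perimeter = 2·24·1.744·sin(180°/24) = 10.92 mm); the cylinder at (7, -0.5) is not intersected at this z (z outside [1.5, 11.5]); Taking the union: only the r=4 sphere at (-3, 9) is present, so the union is just that shape — boundary = 10.92 mm; (whole slice rotated 60° about Z — lengths, areas and connectivity unchanged). So its perimeter = 10.92 mm. Layer 43 (z = 12.9): the cube is not intersected at this z (z outside [0, 12.5]); the sphere at (-3, 9): section is a regular 24-gon, circumradius = √(r²−h²) = √(4²−2.1²) = 3.404 (perimeter = 2·24·3.404·sin(180°/24) = 21.33 mm); the cylinder at (7, -0.5) is absent (z outside [1.5, 11.5]); Merging all regions: only the r=4 sphere at (-3, 9) is present, so the union is just that shape — boundary = 21.33 mm; (whole slice rotated 60° about Z — lengths, areas and connectivity unchanged). So its perimeter = 21.33 mm. Layer 43 is larger (21.33 vs 10.92 mm).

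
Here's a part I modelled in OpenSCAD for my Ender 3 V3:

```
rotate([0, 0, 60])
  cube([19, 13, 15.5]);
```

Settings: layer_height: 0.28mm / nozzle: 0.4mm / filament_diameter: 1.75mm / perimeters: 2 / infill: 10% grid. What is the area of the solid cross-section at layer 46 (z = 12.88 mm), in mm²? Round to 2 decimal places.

At z = 12.88 mm: the cube (footprint 19×13) is included at this height (area 247.00 mm²); (rotated 60° about Z; rotation is an isometry so areas/perimeters/island counts are preserved). Overall, the cross-section is a single solid region. Net area = 247.00 mm².

247.00 mm²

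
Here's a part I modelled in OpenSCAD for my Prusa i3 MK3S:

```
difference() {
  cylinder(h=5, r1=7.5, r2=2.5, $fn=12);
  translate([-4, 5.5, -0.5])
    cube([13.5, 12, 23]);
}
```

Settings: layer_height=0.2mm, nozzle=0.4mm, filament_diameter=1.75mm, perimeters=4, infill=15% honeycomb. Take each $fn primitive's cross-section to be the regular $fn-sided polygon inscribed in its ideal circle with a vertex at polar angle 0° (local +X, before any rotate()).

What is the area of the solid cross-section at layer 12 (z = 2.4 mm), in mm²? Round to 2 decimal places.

At z = 2.4 mm: the cone: at t=0.480 of its height the radius interpolates to r₁+(r₂−r₁)t = 5.100, giving a regular 12-gon of that circumradius (area = (12/2)·5.100²·sin(360°/12) = 78.03 mm²); the cube at (-4, 5.5) (footprint 13.5×12) is included at this height (area 162.00 mm²); After the difference (first − rest): starting from the cone (78.03 mm²), the 13.5×12 cube at (-4, 5.5) misses the remaining region (no effect) — area = 78.03 mm². Overall, the cross-section is a single solid region. Net area = 78.03 mm².

78.03 mm²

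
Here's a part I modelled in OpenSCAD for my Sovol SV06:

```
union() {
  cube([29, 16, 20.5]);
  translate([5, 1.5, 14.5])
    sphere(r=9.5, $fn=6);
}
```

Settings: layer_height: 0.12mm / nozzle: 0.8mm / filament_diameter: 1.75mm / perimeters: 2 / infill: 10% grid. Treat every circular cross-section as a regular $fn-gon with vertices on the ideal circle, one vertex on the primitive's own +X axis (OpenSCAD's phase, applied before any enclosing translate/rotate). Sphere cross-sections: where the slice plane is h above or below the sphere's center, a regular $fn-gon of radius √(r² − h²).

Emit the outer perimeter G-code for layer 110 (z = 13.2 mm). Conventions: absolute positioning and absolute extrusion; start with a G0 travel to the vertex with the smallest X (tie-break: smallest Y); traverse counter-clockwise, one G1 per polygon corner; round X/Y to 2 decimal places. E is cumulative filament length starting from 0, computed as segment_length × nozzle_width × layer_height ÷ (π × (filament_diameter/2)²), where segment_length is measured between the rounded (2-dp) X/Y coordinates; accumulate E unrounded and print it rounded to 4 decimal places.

At z = 13.2 mm: the 29×16 cube contributes its full rectangle; the r=9.5 sphere at (5, 1.5) slices to a regular 6-gon of circumradius 9.411 (√(r²−h²) with h=1.3 from center); Combining (union): the regions partially overlap (shared area 119.16 mm²), so overlapping operands fuse into one piece — 1 connected region. The outline is a single polygon with 8 vertices. Extrusion per mm of travel: 0.8 × 0.12 / (π × 0.875²) = 0.039912. Accumulating E over each segment gives final E = 4.0967.

G0 X-4.41 Y1.50 Z13.20
G1 X0.29 Y-6.65 E0.3755
G1 X9.71 Y-6.65 E0.7515
G1 X13.54 Y0.00 E1.0578
G1 X29.00 Y0.00 E1.6748
G1 X29.00 Y16.00 E2.3134
G1 X0.00 Y16.00 E3.4708
G1 X0.00 Y9.14 E3.7446
G1 X-4.41 Y1.50 E4.0967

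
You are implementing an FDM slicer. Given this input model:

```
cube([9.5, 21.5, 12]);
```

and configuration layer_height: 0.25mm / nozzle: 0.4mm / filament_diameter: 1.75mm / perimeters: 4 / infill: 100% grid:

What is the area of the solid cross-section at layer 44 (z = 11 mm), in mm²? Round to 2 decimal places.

At z = 11 mm: the 9.5×21.5 cube contributes its full rectangle (area 204.25 mm²). Overall, the cross-section is a single solid region. Net area = 204.25 mm².

204.25 mm²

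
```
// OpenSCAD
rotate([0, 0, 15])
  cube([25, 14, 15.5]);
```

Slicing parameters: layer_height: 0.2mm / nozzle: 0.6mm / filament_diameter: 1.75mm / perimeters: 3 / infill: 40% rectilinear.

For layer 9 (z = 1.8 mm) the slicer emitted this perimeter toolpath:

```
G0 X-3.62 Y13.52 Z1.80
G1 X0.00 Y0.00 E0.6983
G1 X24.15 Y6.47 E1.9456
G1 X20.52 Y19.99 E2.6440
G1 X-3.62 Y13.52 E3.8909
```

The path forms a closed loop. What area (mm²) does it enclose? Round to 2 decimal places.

Apply the shoelace formula to the sequence of (X, Y) vertices; enclosed area = 349.89 mm².

349.89 mm²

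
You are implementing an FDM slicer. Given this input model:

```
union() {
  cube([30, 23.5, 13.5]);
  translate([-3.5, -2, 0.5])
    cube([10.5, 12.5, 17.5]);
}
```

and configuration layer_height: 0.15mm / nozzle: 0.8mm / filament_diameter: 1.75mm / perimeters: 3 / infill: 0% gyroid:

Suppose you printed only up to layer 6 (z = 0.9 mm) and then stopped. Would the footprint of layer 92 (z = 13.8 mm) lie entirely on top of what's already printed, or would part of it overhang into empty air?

entirely on top

Compare the two slices. At z = 0.9: the 30×23.5 cube contributes its full rectangle (area 705.00 mm²); the 10.5×12.5 cube at (-3.5, -2) contributes its full rectangle (area 131.25 mm²); Combining (union): the regions partially overlap — summed areas 836.25 mm² minus the doubly-counted overlap 73.50 mm² gives 762.75 mm² — area = 762.75 mm². At z = 13.8: the cube does not reach this height (z outside [0, 13.5]); the cube at (-3.5, -2) is present — its section is the full 10.5×12.5 rectangle (area 131.25 mm²); Combining (union): only the 10.5×12.5 cube at (-3.5, -2) is present, so the union is just that shape — area = 131.25 mm². Checking containment: the cross-section at z = 13.8 is a subset of the cross-section at z = 0.9.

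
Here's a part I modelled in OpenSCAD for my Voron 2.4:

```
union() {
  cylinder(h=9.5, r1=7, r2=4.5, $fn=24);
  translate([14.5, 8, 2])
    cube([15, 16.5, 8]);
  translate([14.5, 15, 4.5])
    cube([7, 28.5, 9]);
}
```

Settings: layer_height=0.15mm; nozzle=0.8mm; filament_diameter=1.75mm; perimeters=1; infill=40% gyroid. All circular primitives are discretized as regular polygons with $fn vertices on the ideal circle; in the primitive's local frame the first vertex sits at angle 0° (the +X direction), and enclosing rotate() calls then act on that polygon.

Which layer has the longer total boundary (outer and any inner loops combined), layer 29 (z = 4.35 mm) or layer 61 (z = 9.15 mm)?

layer 61 (z = 9.15 mm)

Layer 29 (z = 4.35): the cone (r1=7→r2=4.5) has section circumradius 5.855 here — a regular 24-gon (perimeter = 2·24·5.855·sin(180°/24) = 36.68 mm); the cube at (14.5, 8) is present — its section is the full 15×16.5 rectangle (perimeter 63.00 mm); the cube at (14.5, 15) is not intersected at this z (z outside [4.5, 13.5]); Taking the union: the 2 present regions are separate (no shared area or edge), so areas and boundary lengths simply add and each stays a separate island — boundary = 99.68 mm. So its perimeter = 99.68 mm. Layer 61 (z = 9.15): the cone contributes a regular 24-gon of circumradius 4.592 (interpolated between r1=7 and r2=4.5 at t=0.963) (perimeter = 2·24·4.592·sin(180°/24) = 28.77 mm); the cube at (14.5, 8) (footprint 15×16.5) is included at this height (perimeter 63.00 mm); the cube at (14.5, 15) is present — its section is the full 7×28.5 rectangle (perimeter 71.00 mm); Combining (union): the regions partially overlap (shared area 66.50 mm²), so the edge portions inside another operand are dropped and the merged outline is re-measured after clipping — boundary = 129.77 mm. So its perimeter = 129.77 mm. Layer 61 is larger (129.77 vs 99.68 mm).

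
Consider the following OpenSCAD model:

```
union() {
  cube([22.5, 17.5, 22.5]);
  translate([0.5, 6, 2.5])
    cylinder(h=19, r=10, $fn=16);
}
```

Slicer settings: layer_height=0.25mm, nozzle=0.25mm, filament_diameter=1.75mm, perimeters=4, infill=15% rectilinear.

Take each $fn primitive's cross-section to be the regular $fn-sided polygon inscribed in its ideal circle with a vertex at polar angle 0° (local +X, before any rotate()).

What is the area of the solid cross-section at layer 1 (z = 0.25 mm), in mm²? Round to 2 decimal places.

At z = 0.25 mm: the cube (footprint 22.5×17.5) is included at this height (area 393.75 mm²); the cylinder at (0.5, 6) is absent (z outside [2.5, 21.5]); Merging all regions: only the 22.5×17.5 cube is present, so the union is just that shape — area = 393.75 mm². Overall, the cross-section is a single solid region. Net area = 393.75 mm².

393.75 mm²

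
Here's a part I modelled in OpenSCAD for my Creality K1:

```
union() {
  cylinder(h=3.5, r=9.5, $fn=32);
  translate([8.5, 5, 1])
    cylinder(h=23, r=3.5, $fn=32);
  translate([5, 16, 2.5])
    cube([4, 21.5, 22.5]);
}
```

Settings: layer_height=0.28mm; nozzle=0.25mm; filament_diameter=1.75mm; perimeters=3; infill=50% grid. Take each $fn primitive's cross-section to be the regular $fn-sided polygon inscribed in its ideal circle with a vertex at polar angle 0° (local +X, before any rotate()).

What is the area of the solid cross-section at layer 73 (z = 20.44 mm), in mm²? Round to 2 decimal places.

124.24 mm²

At z = 20.44 mm: the cylinder is not intersected at this z (z outside [0, 3.5]); the r=3.5 cylinder at (8.5, 5) gives a regular 32-gon of circumradius 3.5 (constant along its height) (area = (32/2)·3.500²·sin(360°/32) = 38.24 mm²); the 4×21.5 cube at (5, 16) contributes its full rectangle (area 86.00 mm²); Combining (union): the 2 present regions are separate (no shared area or edge), so areas and boundary lengths simply add and each stays a separate island — area = 124.24 mm². Overall, the cross-section has 2 separate islands. Net area = 124.24 mm².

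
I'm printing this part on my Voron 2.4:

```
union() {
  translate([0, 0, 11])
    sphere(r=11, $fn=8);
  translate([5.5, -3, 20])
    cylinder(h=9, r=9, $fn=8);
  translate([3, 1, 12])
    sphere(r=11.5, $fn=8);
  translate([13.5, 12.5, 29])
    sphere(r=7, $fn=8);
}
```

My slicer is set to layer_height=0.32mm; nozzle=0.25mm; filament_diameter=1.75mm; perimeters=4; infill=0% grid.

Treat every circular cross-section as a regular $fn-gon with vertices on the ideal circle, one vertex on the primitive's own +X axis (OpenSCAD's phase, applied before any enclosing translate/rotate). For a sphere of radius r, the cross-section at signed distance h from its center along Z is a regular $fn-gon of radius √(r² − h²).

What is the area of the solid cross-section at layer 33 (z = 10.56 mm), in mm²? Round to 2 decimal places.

At z = 10.56 mm: the sphere: section is a regular 8-gon, circumradius = √(r²−h²) = √(11²−0.44²) = 10.991 (area = (8/2)·10.991²·sin(360°/8) = 341.69 mm²); the cylinder at (5.5, -3) is absent (z outside [20, 29]); the sphere at (3, 1): section is a regular 8-gon, circumradius = √(r²−h²) = √(11.5²−1.44²) = 11.409 (area = (8/2)·11.409²·sin(360°/8) = 368.19 mm²); the sphere at (13.5, 12.5) is not intersected at this z (|z−center|=18.440 > r=7); Merging all regions: the regions partially overlap — summed areas 709.89 mm² minus the doubly-counted overlap 287.31 mm² gives 422.58 mm² — area = 422.58 mm². Overall, the cross-section is a single solid region. Net area = 422.58 mm².

422.58 mm²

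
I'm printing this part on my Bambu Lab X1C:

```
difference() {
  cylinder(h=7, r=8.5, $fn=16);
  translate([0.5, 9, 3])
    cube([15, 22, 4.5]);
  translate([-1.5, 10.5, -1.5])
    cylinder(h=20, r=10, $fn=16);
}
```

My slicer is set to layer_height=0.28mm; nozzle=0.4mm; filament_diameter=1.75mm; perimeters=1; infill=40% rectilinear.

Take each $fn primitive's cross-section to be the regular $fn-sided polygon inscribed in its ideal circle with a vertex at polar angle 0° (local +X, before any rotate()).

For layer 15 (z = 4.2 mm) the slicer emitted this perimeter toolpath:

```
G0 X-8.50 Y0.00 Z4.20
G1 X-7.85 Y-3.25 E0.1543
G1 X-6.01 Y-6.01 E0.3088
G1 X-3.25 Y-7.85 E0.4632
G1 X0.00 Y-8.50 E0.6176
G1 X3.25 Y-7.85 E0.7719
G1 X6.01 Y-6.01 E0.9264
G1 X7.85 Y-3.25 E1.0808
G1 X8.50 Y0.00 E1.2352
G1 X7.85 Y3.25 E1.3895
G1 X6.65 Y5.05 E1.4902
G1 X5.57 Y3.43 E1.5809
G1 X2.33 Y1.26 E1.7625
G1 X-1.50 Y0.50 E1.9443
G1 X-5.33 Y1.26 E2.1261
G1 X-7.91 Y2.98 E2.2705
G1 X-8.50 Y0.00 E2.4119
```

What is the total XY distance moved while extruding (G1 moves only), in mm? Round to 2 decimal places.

Sum the Euclidean lengths of each G1 segment: total = 51.80 mm.

51.80 mm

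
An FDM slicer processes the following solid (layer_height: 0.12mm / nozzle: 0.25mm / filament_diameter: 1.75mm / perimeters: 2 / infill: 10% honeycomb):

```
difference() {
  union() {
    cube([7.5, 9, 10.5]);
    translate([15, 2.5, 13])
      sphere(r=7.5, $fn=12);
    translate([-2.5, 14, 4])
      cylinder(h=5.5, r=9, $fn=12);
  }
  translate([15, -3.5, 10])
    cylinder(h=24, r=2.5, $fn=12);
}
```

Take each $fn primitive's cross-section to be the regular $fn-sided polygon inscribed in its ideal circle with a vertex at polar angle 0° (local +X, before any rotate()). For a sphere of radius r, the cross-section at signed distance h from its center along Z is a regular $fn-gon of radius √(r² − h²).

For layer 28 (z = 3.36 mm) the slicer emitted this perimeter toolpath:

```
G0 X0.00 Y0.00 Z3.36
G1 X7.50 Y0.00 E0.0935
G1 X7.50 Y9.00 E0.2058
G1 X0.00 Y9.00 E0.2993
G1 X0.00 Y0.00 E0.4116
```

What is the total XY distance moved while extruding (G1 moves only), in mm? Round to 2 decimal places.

Sum the Euclidean lengths of each G1 segment: total = 33.00 mm.

33.00 mm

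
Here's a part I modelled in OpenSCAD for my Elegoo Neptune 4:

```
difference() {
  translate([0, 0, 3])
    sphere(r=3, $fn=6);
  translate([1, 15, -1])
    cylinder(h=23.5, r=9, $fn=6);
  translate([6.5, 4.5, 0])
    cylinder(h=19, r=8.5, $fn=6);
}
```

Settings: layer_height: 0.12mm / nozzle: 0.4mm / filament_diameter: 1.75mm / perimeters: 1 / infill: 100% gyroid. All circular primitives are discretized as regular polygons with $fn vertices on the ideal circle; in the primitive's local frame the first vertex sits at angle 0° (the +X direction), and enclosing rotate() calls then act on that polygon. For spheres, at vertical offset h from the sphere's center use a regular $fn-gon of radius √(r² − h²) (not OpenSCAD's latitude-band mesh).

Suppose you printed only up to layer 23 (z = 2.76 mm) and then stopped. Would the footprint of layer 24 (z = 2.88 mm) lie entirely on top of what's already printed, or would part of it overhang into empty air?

entirely on top

Compare the two slices. At z = 2.76: the r=3 sphere slices to a regular 6-gon of circumradius 2.990 (√(r²−h²) with h=0.24 from center) (area = (6/2)·2.990²·sin(360°/6) = 23.23 mm²); the r=9 cylinder at (1, 15) gives a regular 6-gon of circumradius 9 (constant along its height) (area = (6/2)·9.000²·sin(360°/6) = 210.44 mm²); the cylinder at (6.5, 4.5): section is a regular 6-gon, circumradius r=8.5 (area = (6/2)·8.500²·sin(360°/6) = 187.71 mm²); After the difference (first − rest): starting from the r=3 sphere (23.23 mm²), the r=9 cylinder at (1, 15) misses the remaining region (no effect); the r=8.5 cylinder at (6.5, 4.5) partially overlaps it — only the 8.67 mm² overlap (of its 187.71 mm²) is removed, clipping the outline — area = 14.56 mm². At z = 2.88: the r=3 sphere slices to a regular 6-gon of circumradius 2.998 (√(r²−h²) with h=0.12 from center) (area = (6/2)·2.998²·sin(360°/6) = 23.35 mm²); the r=9 cylinder at (1, 15) contributes a regular 6-gon of circumradius 9 (area = (6/2)·9.000²·sin(360°/6) = 210.44 mm²); the r=8.5 cylinder at (6.5, 4.5) contributes a regular 6-gon of circumradius 8.5 (area = (6/2)·8.500²·sin(360°/6) = 187.71 mm²); After the difference (first − rest): starting from the r=3 sphere (23.35 mm²), the r=9 cylinder at (1, 15) misses the remaining region (no effect); the r=8.5 cylinder at (6.5, 4.5) partially overlaps it — only the 8.72 mm² overlap (of its 187.71 mm²) is removed, clipping the outline — area = 14.62 mm². Checking containment: the cross-section at z = 2.88 is a subset of the cross-section at z = 2.76.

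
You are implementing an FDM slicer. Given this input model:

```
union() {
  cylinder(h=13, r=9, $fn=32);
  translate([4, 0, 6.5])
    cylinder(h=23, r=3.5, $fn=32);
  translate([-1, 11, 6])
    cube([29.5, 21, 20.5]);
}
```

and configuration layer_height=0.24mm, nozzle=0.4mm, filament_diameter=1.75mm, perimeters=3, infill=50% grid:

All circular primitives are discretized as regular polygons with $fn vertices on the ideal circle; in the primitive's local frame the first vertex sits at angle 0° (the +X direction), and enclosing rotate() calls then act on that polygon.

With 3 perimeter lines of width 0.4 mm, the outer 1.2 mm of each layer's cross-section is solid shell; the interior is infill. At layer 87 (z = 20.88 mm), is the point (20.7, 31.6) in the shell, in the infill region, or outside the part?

At z = 20.88 mm: the cylinder does not reach this height (z outside [0, 13]); the cylinder at (4, 0): section is a regular 32-gon, circumradius r=3.5; the cube at (-1, 11) (footprint 29.5×21) is included at this height; Taking the union: the 2 present regions are separate (no shared area or edge), so areas and boundary lengths simply add and each stays a separate island — 2 connected regions. Overall, the cross-section has 2 separate islands. The nearest boundary edge runs (-1.00, 32.00)→(28.50, 32.00); distance from the point to it = 0.40 mm. (Shell/infill is judged within the island containing the point — the largest one.) The point is inside the cross-section, 0.40 mm from the nearest boundary — within the 1.2 mm shell band (3 × 0.4).

shell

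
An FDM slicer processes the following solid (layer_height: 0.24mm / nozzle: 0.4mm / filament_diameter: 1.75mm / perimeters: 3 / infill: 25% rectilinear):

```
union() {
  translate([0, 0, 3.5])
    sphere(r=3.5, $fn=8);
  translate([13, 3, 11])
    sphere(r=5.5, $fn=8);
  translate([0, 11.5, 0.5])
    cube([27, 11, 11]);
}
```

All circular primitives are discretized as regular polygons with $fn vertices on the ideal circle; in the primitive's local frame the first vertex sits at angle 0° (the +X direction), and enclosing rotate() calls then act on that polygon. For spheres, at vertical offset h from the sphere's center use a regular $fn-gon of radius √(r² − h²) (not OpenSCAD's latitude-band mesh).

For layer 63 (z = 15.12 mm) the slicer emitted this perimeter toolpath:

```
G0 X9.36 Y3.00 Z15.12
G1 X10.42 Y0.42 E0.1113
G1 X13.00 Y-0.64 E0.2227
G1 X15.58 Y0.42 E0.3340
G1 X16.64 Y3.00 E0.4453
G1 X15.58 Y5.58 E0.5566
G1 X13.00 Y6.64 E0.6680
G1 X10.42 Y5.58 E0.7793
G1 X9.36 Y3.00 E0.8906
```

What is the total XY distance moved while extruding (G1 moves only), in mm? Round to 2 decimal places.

22.31 mm

Sum the Euclidean lengths of each G1 segment: total = 22.31 mm.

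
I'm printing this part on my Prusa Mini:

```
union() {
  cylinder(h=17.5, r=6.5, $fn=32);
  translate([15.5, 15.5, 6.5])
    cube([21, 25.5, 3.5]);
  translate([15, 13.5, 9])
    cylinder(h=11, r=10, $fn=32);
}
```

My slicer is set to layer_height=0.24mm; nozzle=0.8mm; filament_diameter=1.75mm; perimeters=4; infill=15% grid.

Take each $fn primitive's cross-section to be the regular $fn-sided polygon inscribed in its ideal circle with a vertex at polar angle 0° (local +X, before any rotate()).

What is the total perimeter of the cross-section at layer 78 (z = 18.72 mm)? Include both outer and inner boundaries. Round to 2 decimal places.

At z = 18.72 mm: the cylinder is absent (z outside [0, 17.5]); the cube at (15.5, 15.5) is absent (z outside [6.5, 10]); the cylinder at (15, 13.5): section is a regular 32-gon, circumradius r=10 (perimeter = 2·32·10.000·sin(180°/32) = 62.73 mm); Merging all regions: only the r=10 cylinder at (15, 13.5) is present, so the union is just that shape — boundary = 62.73 mm. Overall, the cross-section is a single solid region. Total boundary length (outer) = 62.73 mm.

62.73 mm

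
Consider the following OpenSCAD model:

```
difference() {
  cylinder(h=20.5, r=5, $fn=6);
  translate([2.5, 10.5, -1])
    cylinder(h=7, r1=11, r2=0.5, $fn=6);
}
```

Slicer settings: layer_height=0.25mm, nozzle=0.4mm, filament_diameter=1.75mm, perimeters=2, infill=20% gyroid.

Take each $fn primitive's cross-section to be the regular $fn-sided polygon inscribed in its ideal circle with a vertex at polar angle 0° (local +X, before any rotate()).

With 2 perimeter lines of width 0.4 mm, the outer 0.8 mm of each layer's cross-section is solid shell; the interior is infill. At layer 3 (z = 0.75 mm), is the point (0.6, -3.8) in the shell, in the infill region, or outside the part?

shell

At z = 0.75 mm: the r=5 cylinder contributes a regular 6-gon of circumradius 5; the cone at (2.5, 10.5): at t=0.250 of its height the radius interpolates to r₁+(r₂−r₁)t = 8.375, giving a regular 6-gon of that circumradius; Taking the first minus the rest: starting from the r=5 cylinder, the cone at (2.5, 10.5) partially overlaps it — only the 5.21 mm² overlap (of its 182.23 mm²) is removed, clipping the outline — 1 connected region. Overall, the cross-section is a single solid region. The nearest boundary edge runs (2.50, -4.33)→(-2.50, -4.33); distance from the point to it = 0.53 mm. The point is inside the cross-section, 0.53 mm from the nearest boundary — within the 0.8 mm shell band (2 × 0.4).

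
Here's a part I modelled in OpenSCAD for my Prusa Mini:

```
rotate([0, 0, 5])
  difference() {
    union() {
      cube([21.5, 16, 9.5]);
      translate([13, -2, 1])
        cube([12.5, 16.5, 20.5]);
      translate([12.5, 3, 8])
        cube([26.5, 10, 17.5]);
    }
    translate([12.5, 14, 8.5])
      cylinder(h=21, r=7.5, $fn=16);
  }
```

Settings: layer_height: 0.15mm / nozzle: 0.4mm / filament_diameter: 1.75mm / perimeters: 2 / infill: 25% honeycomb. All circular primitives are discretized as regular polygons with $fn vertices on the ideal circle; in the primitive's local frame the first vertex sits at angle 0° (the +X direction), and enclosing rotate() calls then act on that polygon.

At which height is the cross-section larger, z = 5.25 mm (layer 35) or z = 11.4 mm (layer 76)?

layer 35 (z = 5.25 mm)

Layer 35 (z = 5.25): the cube is present — its section is the full 21.5×16 rectangle (area 344.00 mm²); the cube at (13, -2) (footprint 12.5×16.5) is included at this height (area 206.25 mm²); the cube at (12.5, 3) is absent (z outside [8, 25.5]); Merging all regions: the regions partially overlap — summed areas 550.25 mm² minus the doubly-counted overlap 123.25 mm² gives 427.00 mm² — area = 427.00 mm²; the cylinder at (12.5, 14) does not reach this height (z outside [8.5, 29.5]); Taking the first minus the rest: none of the subtracted shapes is present at this height, so that combined region is unchanged — area = 427.00 mm²; (whole slice rotated 5° about Z — lengths, areas and connectivity unchanged). So its area = 427.00 mm². Layer 76 (z = 11.4): the cube is absent (z outside [0, 9.5]); the cube at (13, -2) is present — its section is the full 12.5×16.5 rectangle (area 206.25 mm²); the cube at (12.5, 3) (footprint 26.5×10) is included at this height (area 265.00 mm²); Taking the union: the regions partially overlap — summed areas 471.25 mm² minus the doubly-counted overlap 125.00 mm² gives 346.25 mm² — area = 346.25 mm²; the cylinder at (12.5, 14): section is a regular 16-gon, circumradius r=7.5 (area = (16/2)·7.500²·sin(360°/16) = 172.21 mm²); Subtracting the remaining from the first: starting from the result so far (346.25 mm²), the r=7.5 cylinder at (12.5, 14) partially overlaps it — only the 46.03 mm² overlap (of its 172.21 mm²) is removed, clipping the outline — area = 300.22 mm²; (rotated 5° about Z; rotation is an isometry so areas/perimeters/island counts are preserved). So its area = 300.22 mm². Layer 35 is larger (427.00 vs 300.22 mm²).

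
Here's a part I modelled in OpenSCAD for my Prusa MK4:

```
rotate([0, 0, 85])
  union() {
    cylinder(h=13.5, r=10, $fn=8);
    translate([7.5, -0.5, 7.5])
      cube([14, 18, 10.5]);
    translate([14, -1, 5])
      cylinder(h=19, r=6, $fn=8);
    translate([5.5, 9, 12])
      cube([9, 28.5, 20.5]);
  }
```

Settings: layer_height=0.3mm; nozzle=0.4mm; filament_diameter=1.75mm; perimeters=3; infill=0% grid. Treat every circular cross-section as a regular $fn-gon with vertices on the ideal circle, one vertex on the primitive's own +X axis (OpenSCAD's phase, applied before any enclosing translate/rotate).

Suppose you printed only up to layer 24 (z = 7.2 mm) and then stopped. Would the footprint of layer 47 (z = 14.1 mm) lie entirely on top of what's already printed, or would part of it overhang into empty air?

Compare the two slices. At z = 7.2: the r=10 cylinder contributes a regular 8-gon of circumradius 10 (area = (8/2)·10.000²·sin(360°/8) = 282.84 mm²); the cube at (7.5, -0.5) is absent (z outside [7.5, 18]); the r=6 cylinder at (14, -1) gives a regular 8-gon of circumradius 6 (constant along its height) (area = (8/2)·6.000²·sin(360°/8) = 101.82 mm²); the cube at (5.5, 9) does not reach this height (z outside [12, 32.5]); Merging all regions: the regions partially overlap — summed areas 384.67 mm² minus the doubly-counted overlap 4.62 mm² gives 380.04 mm² — area = 380.04 mm²; (whole slice rotated 85° about Z — lengths, areas and connectivity unchanged). At z = 14.1: the cylinder does not reach this height (z outside [0, 13.5]); the 14×18 cube at (7.5, -0.5) contributes its full rectangle (area 252.00 mm²); the cylinder at (14, -1): section is a regular 8-gon, circumradius r=6 (area = (8/2)·6.000²·sin(360°/8) = 101.82 mm²); the cube at (5.5, 9) is present — its section is the full 9×28.5 rectangle (area 256.50 mm²); Merging all regions: the regions partially overlap — summed areas 610.32 mm² minus the doubly-counted overlap 104.52 mm² gives 505.81 mm² — area = 505.81 mm²; (rotated 85° about Z; rotation is an isometry so areas/perimeters/island counts are preserved). Checking containment: at z = 14.1 the cross-section extends beyond the z = 7.2 cross-section by about 397.55 mm².

part overhangs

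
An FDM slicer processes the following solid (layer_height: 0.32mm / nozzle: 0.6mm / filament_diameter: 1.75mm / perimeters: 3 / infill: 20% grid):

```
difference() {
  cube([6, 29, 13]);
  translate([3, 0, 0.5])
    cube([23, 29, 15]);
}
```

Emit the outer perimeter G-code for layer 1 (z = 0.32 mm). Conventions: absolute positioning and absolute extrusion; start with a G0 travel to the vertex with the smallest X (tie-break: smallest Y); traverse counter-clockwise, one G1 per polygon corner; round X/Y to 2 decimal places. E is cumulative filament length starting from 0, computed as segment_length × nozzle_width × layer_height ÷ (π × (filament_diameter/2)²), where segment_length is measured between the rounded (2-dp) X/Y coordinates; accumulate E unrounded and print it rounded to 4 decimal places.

G0 X0.00 Y0.00 Z0.32
G1 X6.00 Y0.00 E0.4789
G1 X6.00 Y29.00 E2.7939
G1 X0.00 Y29.00 E3.2728
G1 X0.00 Y0.00 E5.5877

At z = 0.32 mm: the cube is present — its section is the full 6×29 rectangle; the cube at (3, 0) is not intersected at this z (z outside [0.5, 15.5]); Taking the first minus the rest: none of the subtracted shapes is present at this height, so the 6×29 cube is unchanged — 1 connected region. The outline is a single polygon with 4 vertices. Extrusion per mm of travel: 0.6 × 0.32 / (π × 0.875²) = 0.079824. Accumulating E over each segment gives final E = 5.5877.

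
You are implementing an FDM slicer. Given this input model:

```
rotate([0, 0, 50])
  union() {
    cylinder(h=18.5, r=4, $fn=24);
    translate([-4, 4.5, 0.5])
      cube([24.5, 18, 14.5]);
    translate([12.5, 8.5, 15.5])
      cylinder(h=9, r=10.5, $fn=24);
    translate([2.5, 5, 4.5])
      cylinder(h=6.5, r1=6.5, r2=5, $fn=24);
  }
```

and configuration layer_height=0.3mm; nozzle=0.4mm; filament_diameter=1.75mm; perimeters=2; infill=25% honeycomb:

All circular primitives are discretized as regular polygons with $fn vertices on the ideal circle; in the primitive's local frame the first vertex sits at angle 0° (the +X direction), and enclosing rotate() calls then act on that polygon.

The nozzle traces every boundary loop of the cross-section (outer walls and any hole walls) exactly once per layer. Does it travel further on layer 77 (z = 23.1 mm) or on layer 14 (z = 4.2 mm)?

Layer 77 (z = 23.1): the cylinder does not reach this height (z outside [0, 18.5]); the cube at (-4, 4.5) does not reach this height (z outside [0.5, 15]); the r=10.5 cylinder at (12.5, 8.5) gives a regular 24-gon of circumradius 10.5 (constant along its height) (perimeter = 2·24·10.500·sin(180°/24) = 65.79 mm); the cone at (2.5, 5) is absent (z outside [4.5, 11]); Taking the union: only the r=10.5 cylinder at (12.5, 8.5) is present, so the union is just that shape — boundary = 65.79 mm; (whole slice rotated 50° about Z — lengths, areas and connectivity unchanged). So its perimeter = 65.79 mm. Layer 14 (z = 4.2): the r=4 cylinder gives a regular 24-gon of circumradius 4 (constant along its height) (perimeter = 2·24·4.000·sin(180°/24) = 25.06 mm); the cube at (-4, 4.5) is present — its section is the full 24.5×18 rectangle (perimeter 85.00 mm); the cylinder at (12.5, 8.5) does not reach this height (z outside [15.5, 24.5]); the cone at (2.5, 5) is absent (z outside [4.5, 11]); Combining (union): the 2 present regions are separate (no shared area or edge), so areas and boundary lengths simply add and each stays a separate island — boundary = 110.06 mm; (whole slice rotated 50° about Z — lengths, areas and connectivity unchanged). So its perimeter = 110.06 mm. Layer 14 is larger (110.06 vs 65.79 mm).

layer 14 (z = 4.2 mm)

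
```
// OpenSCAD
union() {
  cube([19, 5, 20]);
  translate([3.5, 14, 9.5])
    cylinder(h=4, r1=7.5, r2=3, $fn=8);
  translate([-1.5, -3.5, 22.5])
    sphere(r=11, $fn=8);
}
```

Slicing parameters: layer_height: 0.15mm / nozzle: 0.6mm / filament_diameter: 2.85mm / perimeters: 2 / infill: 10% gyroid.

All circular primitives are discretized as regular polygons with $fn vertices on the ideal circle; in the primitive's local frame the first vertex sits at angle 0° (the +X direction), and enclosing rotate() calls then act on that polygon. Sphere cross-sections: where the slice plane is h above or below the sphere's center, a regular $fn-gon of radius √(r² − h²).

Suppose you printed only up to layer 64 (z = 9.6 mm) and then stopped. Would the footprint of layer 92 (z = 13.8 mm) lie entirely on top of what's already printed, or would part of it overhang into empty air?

Compare the two slices. At z = 9.6: the 19×5 cube contributes its full rectangle (area 95.00 mm²); the cone at (3.5, 14) contributes a regular 8-gon of circumradius 7.388 (interpolated between r1=7.5 and r2=3 at t=0.025) (area = (8/2)·7.388²·sin(360°/8) = 154.36 mm²); the sphere at (-1.5, -3.5) does not reach this height (|z−center|=12.900 > r=11); Combining (union): the 2 present regions are separate (no shared area or edge), so areas and boundary lengths simply add and each stays a separate island — area = 249.36 mm². At z = 13.8: the cube (footprint 19×5) is included at this height (area 95.00 mm²); the cone at (3.5, 14) does not reach this height (z outside [9.5, 13.5]); the r=11 sphere at (-1.5, -3.5) contributes a regular 8-gon of circumradius √(11²−8.7²) = 6.731 (area = (8/2)·6.731²·sin(360°/8) = 128.16 mm²); Combining (union): the regions partially overlap — summed areas 223.16 mm² minus the doubly-counted overlap 6.64 mm² gives 216.52 mm² — area = 216.52 mm². Checking containment: at z = 13.8 the cross-section extends beyond the z = 9.6 cross-section by about 121.52 mm².

part overhangs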